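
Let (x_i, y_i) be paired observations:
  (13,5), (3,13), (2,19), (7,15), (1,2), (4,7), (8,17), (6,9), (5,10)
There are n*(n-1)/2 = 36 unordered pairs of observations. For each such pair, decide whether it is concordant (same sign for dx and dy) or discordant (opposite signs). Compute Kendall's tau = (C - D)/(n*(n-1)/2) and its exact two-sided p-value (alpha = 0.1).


Step 1: Enumerate the 36 unordered pairs (i,j) with i<j and classify each by sign(x_j-x_i) * sign(y_j-y_i).
  (1,2):dx=-10,dy=+8->D; (1,3):dx=-11,dy=+14->D; (1,4):dx=-6,dy=+10->D; (1,5):dx=-12,dy=-3->C
  (1,6):dx=-9,dy=+2->D; (1,7):dx=-5,dy=+12->D; (1,8):dx=-7,dy=+4->D; (1,9):dx=-8,dy=+5->D
  (2,3):dx=-1,dy=+6->D; (2,4):dx=+4,dy=+2->C; (2,5):dx=-2,dy=-11->C; (2,6):dx=+1,dy=-6->D
  (2,7):dx=+5,dy=+4->C; (2,8):dx=+3,dy=-4->D; (2,9):dx=+2,dy=-3->D; (3,4):dx=+5,dy=-4->D
  (3,5):dx=-1,dy=-17->C; (3,6):dx=+2,dy=-12->D; (3,7):dx=+6,dy=-2->D; (3,8):dx=+4,dy=-10->D
  (3,9):dx=+3,dy=-9->D; (4,5):dx=-6,dy=-13->C; (4,6):dx=-3,dy=-8->C; (4,7):dx=+1,dy=+2->C
  (4,8):dx=-1,dy=-6->C; (4,9):dx=-2,dy=-5->C; (5,6):dx=+3,dy=+5->C; (5,7):dx=+7,dy=+15->C
  (5,8):dx=+5,dy=+7->C; (5,9):dx=+4,dy=+8->C; (6,7):dx=+4,dy=+10->C; (6,8):dx=+2,dy=+2->C
  (6,9):dx=+1,dy=+3->C; (7,8):dx=-2,dy=-8->C; (7,9):dx=-3,dy=-7->C; (8,9):dx=-1,dy=+1->D
Step 2: C = 19, D = 17, total pairs = 36.
Step 3: tau = (C - D)/(n(n-1)/2) = (19 - 17)/36 = 0.055556.
Step 4: Exact two-sided p-value (enumerate n! = 362880 permutations of y under H0): p = 0.919455.
Step 5: alpha = 0.1. fail to reject H0.

tau_b = 0.0556 (C=19, D=17), p = 0.919455, fail to reject H0.


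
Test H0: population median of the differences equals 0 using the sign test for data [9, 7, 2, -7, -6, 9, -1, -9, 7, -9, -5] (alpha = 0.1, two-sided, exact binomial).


Step 1: Discard zero differences. Original n = 11; n_eff = number of nonzero differences = 11.
Nonzero differences (with sign): +9, +7, +2, -7, -6, +9, -1, -9, +7, -9, -5
Step 2: Count signs: positive = 5, negative = 6.
Step 3: Under H0: P(positive) = 0.5, so the number of positives S ~ Bin(11, 0.5).
Step 4: Two-sided exact p-value = sum of Bin(11,0.5) probabilities at or below the observed probability = 1.000000.
Step 5: alpha = 0.1. fail to reject H0.

n_eff = 11, pos = 5, neg = 6, p = 1.000000, fail to reject H0.


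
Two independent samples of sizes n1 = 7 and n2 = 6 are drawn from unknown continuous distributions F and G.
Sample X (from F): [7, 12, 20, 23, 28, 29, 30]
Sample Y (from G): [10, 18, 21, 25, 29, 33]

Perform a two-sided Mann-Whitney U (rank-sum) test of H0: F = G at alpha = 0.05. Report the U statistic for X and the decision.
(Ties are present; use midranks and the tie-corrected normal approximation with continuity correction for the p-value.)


Step 1: Combine and sort all 13 observations; assign midranks.
sorted (value, group): (7,X), (10,Y), (12,X), (18,Y), (20,X), (21,Y), (23,X), (25,Y), (28,X), (29,X), (29,Y), (30,X), (33,Y)
ranks: 7->1, 10->2, 12->3, 18->4, 20->5, 21->6, 23->7, 25->8, 28->9, 29->10.5, 29->10.5, 30->12, 33->13
Step 2: Rank sum for X: R1 = 1 + 3 + 5 + 7 + 9 + 10.5 + 12 = 47.5.
Step 3: U_X = R1 - n1(n1+1)/2 = 47.5 - 7*8/2 = 47.5 - 28 = 19.5.
       U_Y = n1*n2 - U_X = 42 - 19.5 = 22.5.
Step 4: Ties are present, so use the tie-corrected normal approximation (with continuity correction) for the p-value.
Step 5: p-value = 0.886248; compare to alpha = 0.05. fail to reject H0.

U_X = 19.5, p = 0.886248, fail to reject H0 at alpha = 0.05.


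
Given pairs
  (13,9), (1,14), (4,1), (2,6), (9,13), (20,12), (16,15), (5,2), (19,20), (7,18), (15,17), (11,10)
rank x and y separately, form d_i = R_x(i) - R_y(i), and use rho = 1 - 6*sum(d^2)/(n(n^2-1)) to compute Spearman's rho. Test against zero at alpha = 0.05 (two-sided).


Step 1: Rank x and y separately (midranks; no ties here).
rank(x): 13->8, 1->1, 4->3, 2->2, 9->6, 20->12, 16->10, 5->4, 19->11, 7->5, 15->9, 11->7
rank(y): 9->4, 14->8, 1->1, 6->3, 13->7, 12->6, 15->9, 2->2, 20->12, 18->11, 17->10, 10->5
Step 2: d_i = R_x(i) - R_y(i); compute d_i^2.
  (8-4)^2=16, (1-8)^2=49, (3-1)^2=4, (2-3)^2=1, (6-7)^2=1, (12-6)^2=36, (10-9)^2=1, (4-2)^2=4, (11-12)^2=1, (5-11)^2=36, (9-10)^2=1, (7-5)^2=4
sum(d^2) = 154.
Step 3: rho = 1 - 6*154 / (12*(12^2 - 1)) = 1 - 924/1716 = 0.461538.
Step 4: Under H0, t = rho * sqrt((n-2)/(1-rho^2)) = 1.6452 ~ t(10).
Step 5: Two-sided p-value from the t-distribution with 10 df = 0.130948.
Step 6: alpha = 0.05. fail to reject H0.

rho = 0.4615, p = 0.130948, fail to reject H0 at alpha = 0.05.


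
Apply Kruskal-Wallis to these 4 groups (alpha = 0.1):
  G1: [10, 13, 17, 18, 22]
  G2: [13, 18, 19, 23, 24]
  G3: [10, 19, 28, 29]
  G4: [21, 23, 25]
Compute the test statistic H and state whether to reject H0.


Step 1: Combine all N = 17 observations and assign midranks.
sorted (value, group, rank): (10,G1,1.5), (10,G3,1.5), (13,G1,3.5), (13,G2,3.5), (17,G1,5), (18,G1,6.5), (18,G2,6.5), (19,G2,8.5), (19,G3,8.5), (21,G4,10), (22,G1,11), (23,G2,12.5), (23,G4,12.5), (24,G2,14), (25,G4,15), (28,G3,16), (29,G3,17)
Step 2: Sum ranks within each group.
R_1 = 27.5 (n_1 = 5)
R_2 = 45 (n_2 = 5)
R_3 = 43 (n_3 = 4)
R_4 = 37.5 (n_4 = 3)
Step 3: H = 12/(N(N+1)) * sum(R_i^2/n_i) - 3(N+1)
     = 12/(17*18) * (27.5^2/5 + 45^2/5 + 43^2/4 + 37.5^2/3) - 3*18
     = 0.039216 * 1487.25 - 54
     = 4.323529.
Step 4: Ties present; correction factor C = 1 - 30/(17^3 - 17) = 0.993873. Corrected H = 4.323529 / 0.993873 = 4.350185.
Step 5: Under H0, H ~ chi^2(3); p-value = 0.226049.
Step 6: alpha = 0.1. fail to reject H0.

H = 4.3502, df = 3, p = 0.226049, fail to reject H0.


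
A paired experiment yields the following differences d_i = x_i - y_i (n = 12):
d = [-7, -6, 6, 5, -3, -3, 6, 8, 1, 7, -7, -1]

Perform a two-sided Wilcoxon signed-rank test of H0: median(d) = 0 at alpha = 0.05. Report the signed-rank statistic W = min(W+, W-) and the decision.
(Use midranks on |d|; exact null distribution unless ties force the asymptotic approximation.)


Step 1: Drop any zero differences (none here) and take |d_i|.
|d| = [7, 6, 6, 5, 3, 3, 6, 8, 1, 7, 7, 1]
Step 2: Midrank |d_i| (ties get averaged ranks).
ranks: |7|->10, |6|->7, |6|->7, |5|->5, |3|->3.5, |3|->3.5, |6|->7, |8|->12, |1|->1.5, |7|->10, |7|->10, |1|->1.5
Step 3: Attach original signs; sum ranks with positive sign and with negative sign.
W+ = 7 + 5 + 7 + 12 + 1.5 + 10 = 42.5
W- = 10 + 7 + 3.5 + 3.5 + 10 + 1.5 = 35.5
(Check: W+ + W- = 78 should equal n(n+1)/2 = 78.)
Step 4: Test statistic W = min(W+, W-) = 35.5.
Step 5: Ties in |d|, so use the tie-corrected normal approximation.
        E[W] = n(n+1)/4 = 12*13/4 = 39.
        Tie groups: |d|=1 (t=2), |d|=3 (t=2), |d|=6 (t=3), |d|=7 (t=3); sum(t^3 - t) = 60.
        Var[W] = n(n+1)(2n+1)/24 - sum(t^3-t)/48 = 3900/24 - 60/48 = 161.25.
        z = (W - E[W]) / sqrt(Var[W]) = (35.5 - 39) / 12.6984 = -0.2756.
        Two-sided p = 2*Phi(z) = 0.782836.
Step 6: alpha = 0.05. fail to reject H0.

W+ = 42.5, W- = 35.5, W = min = 35.5, p = 0.782836, fail to reject H0.


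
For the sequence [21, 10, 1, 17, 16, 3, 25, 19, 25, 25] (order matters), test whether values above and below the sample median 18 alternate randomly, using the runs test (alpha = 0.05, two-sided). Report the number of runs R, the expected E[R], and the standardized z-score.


Step 1: Compute median = 18; label A = above, B = below.
Labels in order: ABBBBBAAAA  (n_A = 5, n_B = 5)
Step 2: Count runs R = 3.
Step 3: Under H0 (random ordering), E[R] = 2*n_A*n_B/(n_A+n_B) + 1 = 2*5*5/10 + 1 = 6.0000.
        Var[R] = 2*n_A*n_B*(2*n_A*n_B - n_A - n_B) / ((n_A+n_B)^2 * (n_A+n_B-1)) = 2000/900 = 2.2222.
        SD[R] = 1.4907.
Step 4: Continuity-corrected z = (R + 0.5 - E[R]) / SD[R] = (3 + 0.5 - 6.0000) / 1.4907 = -1.6771.
Step 5: Two-sided p-value via normal approximation = 2*(1 - Phi(|z|)) = 0.093533.
Step 6: alpha = 0.05. fail to reject H0.

R = 3, z = -1.6771, p = 0.093533, fail to reject H0.


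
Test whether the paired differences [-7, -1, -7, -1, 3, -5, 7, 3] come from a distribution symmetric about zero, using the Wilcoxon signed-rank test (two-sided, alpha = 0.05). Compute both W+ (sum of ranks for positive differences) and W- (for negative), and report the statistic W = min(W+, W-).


Step 1: Drop any zero differences (none here) and take |d_i|.
|d| = [7, 1, 7, 1, 3, 5, 7, 3]
Step 2: Midrank |d_i| (ties get averaged ranks).
ranks: |7|->7, |1|->1.5, |7|->7, |1|->1.5, |3|->3.5, |5|->5, |7|->7, |3|->3.5
Step 3: Attach original signs; sum ranks with positive sign and with negative sign.
W+ = 3.5 + 7 + 3.5 = 14
W- = 7 + 1.5 + 7 + 1.5 + 5 = 22
(Check: W+ + W- = 36 should equal n(n+1)/2 = 36.)
Step 4: Test statistic W = min(W+, W-) = 14.
Step 5: Ties in |d|, so use the tie-corrected normal approximation.
        E[W] = n(n+1)/4 = 8*9/4 = 18.
        Tie groups: |d|=1 (t=2), |d|=3 (t=2), |d|=7 (t=3); sum(t^3 - t) = 36.
        Var[W] = n(n+1)(2n+1)/24 - sum(t^3-t)/48 = 1224/24 - 36/48 = 50.25.
        z = (W - E[W]) / sqrt(Var[W]) = (14 - 18) / 7.0887 = -0.5643.
        Two-sided p = 2*Phi(z) = 0.572566.
Step 6: alpha = 0.05. fail to reject H0.

W+ = 14, W- = 22, W = min = 14, p = 0.572566, fail to reject H0.


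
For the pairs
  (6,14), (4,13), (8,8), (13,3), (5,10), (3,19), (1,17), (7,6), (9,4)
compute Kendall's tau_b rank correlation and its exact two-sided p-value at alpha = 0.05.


Step 1: Enumerate the 36 unordered pairs (i,j) with i<j and classify each by sign(x_j-x_i) * sign(y_j-y_i).
  (1,2):dx=-2,dy=-1->C; (1,3):dx=+2,dy=-6->D; (1,4):dx=+7,dy=-11->D; (1,5):dx=-1,dy=-4->C
  (1,6):dx=-3,dy=+5->D; (1,7):dx=-5,dy=+3->D; (1,8):dx=+1,dy=-8->D; (1,9):dx=+3,dy=-10->D
  (2,3):dx=+4,dy=-5->D; (2,4):dx=+9,dy=-10->D; (2,5):dx=+1,dy=-3->D; (2,6):dx=-1,dy=+6->D
  (2,7):dx=-3,dy=+4->D; (2,8):dx=+3,dy=-7->D; (2,9):dx=+5,dy=-9->D; (3,4):dx=+5,dy=-5->D
  (3,5):dx=-3,dy=+2->D; (3,6):dx=-5,dy=+11->D; (3,7):dx=-7,dy=+9->D; (3,8):dx=-1,dy=-2->C
  (3,9):dx=+1,dy=-4->D; (4,5):dx=-8,dy=+7->D; (4,6):dx=-10,dy=+16->D; (4,7):dx=-12,dy=+14->D
  (4,8):dx=-6,dy=+3->D; (4,9):dx=-4,dy=+1->D; (5,6):dx=-2,dy=+9->D; (5,7):dx=-4,dy=+7->D
  (5,8):dx=+2,dy=-4->D; (5,9):dx=+4,dy=-6->D; (6,7):dx=-2,dy=-2->C; (6,8):dx=+4,dy=-13->D
  (6,9):dx=+6,dy=-15->D; (7,8):dx=+6,dy=-11->D; (7,9):dx=+8,dy=-13->D; (8,9):dx=+2,dy=-2->D
Step 2: C = 4, D = 32, total pairs = 36.
Step 3: tau = (C - D)/(n(n-1)/2) = (4 - 32)/36 = -0.777778.
Step 4: Exact two-sided p-value (enumerate n! = 362880 permutations of y under H0): p = 0.002425.
Step 5: alpha = 0.05. reject H0.

tau_b = -0.7778 (C=4, D=32), p = 0.002425, reject H0.


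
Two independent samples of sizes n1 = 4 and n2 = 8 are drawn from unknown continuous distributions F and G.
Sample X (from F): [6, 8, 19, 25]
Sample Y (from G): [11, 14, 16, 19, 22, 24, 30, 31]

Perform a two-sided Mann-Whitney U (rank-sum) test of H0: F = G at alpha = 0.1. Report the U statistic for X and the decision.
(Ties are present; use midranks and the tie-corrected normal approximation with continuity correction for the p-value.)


Step 1: Combine and sort all 12 observations; assign midranks.
sorted (value, group): (6,X), (8,X), (11,Y), (14,Y), (16,Y), (19,X), (19,Y), (22,Y), (24,Y), (25,X), (30,Y), (31,Y)
ranks: 6->1, 8->2, 11->3, 14->4, 16->5, 19->6.5, 19->6.5, 22->8, 24->9, 25->10, 30->11, 31->12
Step 2: Rank sum for X: R1 = 1 + 2 + 6.5 + 10 = 19.5.
Step 3: U_X = R1 - n1(n1+1)/2 = 19.5 - 4*5/2 = 19.5 - 10 = 9.5.
       U_Y = n1*n2 - U_X = 32 - 9.5 = 22.5.
Step 4: Ties are present, so use the tie-corrected normal approximation (with continuity correction) for the p-value.
Step 5: p-value = 0.307332; compare to alpha = 0.1. fail to reject H0.

U_X = 9.5, p = 0.307332, fail to reject H0 at alpha = 0.1.


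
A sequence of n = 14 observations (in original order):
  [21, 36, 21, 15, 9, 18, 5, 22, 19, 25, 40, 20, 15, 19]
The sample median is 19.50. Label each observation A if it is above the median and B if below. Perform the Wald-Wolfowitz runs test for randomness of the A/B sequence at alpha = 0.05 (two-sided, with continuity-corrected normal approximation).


Step 1: Compute median = 19.50; label A = above, B = below.
Labels in order: AAABBBBABAAABB  (n_A = 7, n_B = 7)
Step 2: Count runs R = 6.
Step 3: Under H0 (random ordering), E[R] = 2*n_A*n_B/(n_A+n_B) + 1 = 2*7*7/14 + 1 = 8.0000.
        Var[R] = 2*n_A*n_B*(2*n_A*n_B - n_A - n_B) / ((n_A+n_B)^2 * (n_A+n_B-1)) = 8232/2548 = 3.2308.
        SD[R] = 1.7974.
Step 4: Continuity-corrected z = (R + 0.5 - E[R]) / SD[R] = (6 + 0.5 - 8.0000) / 1.7974 = -0.8345.
Step 5: Two-sided p-value via normal approximation = 2*(1 - Phi(|z|)) = 0.403986.
Step 6: alpha = 0.05. fail to reject H0.

R = 6, z = -0.8345, p = 0.403986, fail to reject H0.


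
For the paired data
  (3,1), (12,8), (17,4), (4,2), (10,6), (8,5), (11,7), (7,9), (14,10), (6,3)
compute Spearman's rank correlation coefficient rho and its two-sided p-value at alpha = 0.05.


Step 1: Rank x and y separately (midranks; no ties here).
rank(x): 3->1, 12->8, 17->10, 4->2, 10->6, 8->5, 11->7, 7->4, 14->9, 6->3
rank(y): 1->1, 8->8, 4->4, 2->2, 6->6, 5->5, 7->7, 9->9, 10->10, 3->3
Step 2: d_i = R_x(i) - R_y(i); compute d_i^2.
  (1-1)^2=0, (8-8)^2=0, (10-4)^2=36, (2-2)^2=0, (6-6)^2=0, (5-5)^2=0, (7-7)^2=0, (4-9)^2=25, (9-10)^2=1, (3-3)^2=0
sum(d^2) = 62.
Step 3: rho = 1 - 6*62 / (10*(10^2 - 1)) = 1 - 372/990 = 0.624242.
Step 4: Under H0, t = rho * sqrt((n-2)/(1-rho^2)) = 2.2601 ~ t(8).
Step 5: Two-sided p-value from the t-distribution with 8 df = 0.053718.
Step 6: alpha = 0.05. fail to reject H0.

rho = 0.6242, p = 0.053718, fail to reject H0 at alpha = 0.05.


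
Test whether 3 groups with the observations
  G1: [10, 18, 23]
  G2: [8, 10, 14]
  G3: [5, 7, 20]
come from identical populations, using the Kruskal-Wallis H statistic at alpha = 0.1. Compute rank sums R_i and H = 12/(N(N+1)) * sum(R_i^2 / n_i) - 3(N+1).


Step 1: Combine all N = 9 observations and assign midranks.
sorted (value, group, rank): (5,G3,1), (7,G3,2), (8,G2,3), (10,G1,4.5), (10,G2,4.5), (14,G2,6), (18,G1,7), (20,G3,8), (23,G1,9)
Step 2: Sum ranks within each group.
R_1 = 20.5 (n_1 = 3)
R_2 = 13.5 (n_2 = 3)
R_3 = 11 (n_3 = 3)
Step 3: H = 12/(N(N+1)) * sum(R_i^2/n_i) - 3(N+1)
     = 12/(9*10) * (20.5^2/3 + 13.5^2/3 + 11^2/3) - 3*10
     = 0.133333 * 241.167 - 30
     = 2.155556.
Step 4: Ties present; correction factor C = 1 - 6/(9^3 - 9) = 0.991667. Corrected H = 2.155556 / 0.991667 = 2.173669.
Step 5: Under H0, H ~ chi^2(2); p-value = 0.337282.
Step 6: alpha = 0.1. fail to reject H0.

H = 2.1737, df = 2, p = 0.337282, fail to reject H0.


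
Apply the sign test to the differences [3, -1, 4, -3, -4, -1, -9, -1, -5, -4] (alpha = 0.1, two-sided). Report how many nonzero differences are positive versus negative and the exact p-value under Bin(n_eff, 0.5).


Step 1: Discard zero differences. Original n = 10; n_eff = number of nonzero differences = 10.
Nonzero differences (with sign): +3, -1, +4, -3, -4, -1, -9, -1, -5, -4
Step 2: Count signs: positive = 2, negative = 8.
Step 3: Under H0: P(positive) = 0.5, so the number of positives S ~ Bin(10, 0.5).
Step 4: Two-sided exact p-value = sum of Bin(10,0.5) probabilities at or below the observed probability = 0.109375.
Step 5: alpha = 0.1. fail to reject H0.

n_eff = 10, pos = 2, neg = 8, p = 0.109375, fail to reject H0.


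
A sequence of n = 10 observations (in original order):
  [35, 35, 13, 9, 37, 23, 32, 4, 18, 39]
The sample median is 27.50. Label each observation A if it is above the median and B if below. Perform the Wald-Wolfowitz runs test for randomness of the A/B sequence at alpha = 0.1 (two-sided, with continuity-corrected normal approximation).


Step 1: Compute median = 27.50; label A = above, B = below.
Labels in order: AABBABABBA  (n_A = 5, n_B = 5)
Step 2: Count runs R = 7.
Step 3: Under H0 (random ordering), E[R] = 2*n_A*n_B/(n_A+n_B) + 1 = 2*5*5/10 + 1 = 6.0000.
        Var[R] = 2*n_A*n_B*(2*n_A*n_B - n_A - n_B) / ((n_A+n_B)^2 * (n_A+n_B-1)) = 2000/900 = 2.2222.
        SD[R] = 1.4907.
Step 4: Continuity-corrected z = (R - 0.5 - E[R]) / SD[R] = (7 - 0.5 - 6.0000) / 1.4907 = 0.3354.
Step 5: Two-sided p-value via normal approximation = 2*(1 - Phi(|z|)) = 0.737316.
Step 6: alpha = 0.1. fail to reject H0.

R = 7, z = 0.3354, p = 0.737316, fail to reject H0.


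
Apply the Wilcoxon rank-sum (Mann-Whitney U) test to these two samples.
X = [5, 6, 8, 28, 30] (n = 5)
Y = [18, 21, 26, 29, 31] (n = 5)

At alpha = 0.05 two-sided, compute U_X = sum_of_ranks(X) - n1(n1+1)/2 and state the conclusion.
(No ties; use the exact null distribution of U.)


Step 1: Combine and sort all 10 observations; assign midranks.
sorted (value, group): (5,X), (6,X), (8,X), (18,Y), (21,Y), (26,Y), (28,X), (29,Y), (30,X), (31,Y)
ranks: 5->1, 6->2, 8->3, 18->4, 21->5, 26->6, 28->7, 29->8, 30->9, 31->10
Step 2: Rank sum for X: R1 = 1 + 2 + 3 + 7 + 9 = 22.
Step 3: U_X = R1 - n1(n1+1)/2 = 22 - 5*6/2 = 22 - 15 = 7.
       U_Y = n1*n2 - U_X = 25 - 7 = 18.
Step 4: No ties, so the exact null distribution of U (based on enumerating the C(10,5) = 252 equally likely rank assignments) gives the two-sided p-value.
Step 5: p-value = 0.309524; compare to alpha = 0.05. fail to reject H0.

U_X = 7, p = 0.309524, fail to reject H0 at alpha = 0.05.


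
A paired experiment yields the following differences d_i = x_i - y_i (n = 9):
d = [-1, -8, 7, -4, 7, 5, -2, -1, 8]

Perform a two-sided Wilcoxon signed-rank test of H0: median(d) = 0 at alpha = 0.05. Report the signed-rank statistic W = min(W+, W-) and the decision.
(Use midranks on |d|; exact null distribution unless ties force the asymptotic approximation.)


Step 1: Drop any zero differences (none here) and take |d_i|.
|d| = [1, 8, 7, 4, 7, 5, 2, 1, 8]
Step 2: Midrank |d_i| (ties get averaged ranks).
ranks: |1|->1.5, |8|->8.5, |7|->6.5, |4|->4, |7|->6.5, |5|->5, |2|->3, |1|->1.5, |8|->8.5
Step 3: Attach original signs; sum ranks with positive sign and with negative sign.
W+ = 6.5 + 6.5 + 5 + 8.5 = 26.5
W- = 1.5 + 8.5 + 4 + 3 + 1.5 = 18.5
(Check: W+ + W- = 45 should equal n(n+1)/2 = 45.)
Step 4: Test statistic W = min(W+, W-) = 18.5.
Step 5: Ties in |d|, so use the tie-corrected normal approximation.
        E[W] = n(n+1)/4 = 9*10/4 = 22.5.
        Tie groups: |d|=1 (t=2), |d|=7 (t=2), |d|=8 (t=2); sum(t^3 - t) = 18.
        Var[W] = n(n+1)(2n+1)/24 - sum(t^3-t)/48 = 1710/24 - 18/48 = 70.875.
        z = (W - E[W]) / sqrt(Var[W]) = (18.5 - 22.5) / 8.4187 = -0.4751.
        Two-sided p = 2*Phi(z) = 0.634694.
Step 6: alpha = 0.05. fail to reject H0.

W+ = 26.5, W- = 18.5, W = min = 18.5, p = 0.634694, fail to reject H0.


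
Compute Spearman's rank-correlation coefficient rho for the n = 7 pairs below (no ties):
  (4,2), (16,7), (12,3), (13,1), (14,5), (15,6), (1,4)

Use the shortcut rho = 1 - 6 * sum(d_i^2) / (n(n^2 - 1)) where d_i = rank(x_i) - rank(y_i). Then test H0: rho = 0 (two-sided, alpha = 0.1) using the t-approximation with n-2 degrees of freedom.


Step 1: Rank x and y separately (midranks; no ties here).
rank(x): 4->2, 16->7, 12->3, 13->4, 14->5, 15->6, 1->1
rank(y): 2->2, 7->7, 3->3, 1->1, 5->5, 6->6, 4->4
Step 2: d_i = R_x(i) - R_y(i); compute d_i^2.
  (2-2)^2=0, (7-7)^2=0, (3-3)^2=0, (4-1)^2=9, (5-5)^2=0, (6-6)^2=0, (1-4)^2=9
sum(d^2) = 18.
Step 3: rho = 1 - 6*18 / (7*(7^2 - 1)) = 1 - 108/336 = 0.678571.
Step 4: Under H0, t = rho * sqrt((n-2)/(1-rho^2)) = 2.0657 ~ t(5).
Step 5: Two-sided p-value from the t-distribution with 5 df = 0.093750.
Step 6: alpha = 0.1. reject H0.

rho = 0.6786, p = 0.093750, reject H0 at alpha = 0.1.


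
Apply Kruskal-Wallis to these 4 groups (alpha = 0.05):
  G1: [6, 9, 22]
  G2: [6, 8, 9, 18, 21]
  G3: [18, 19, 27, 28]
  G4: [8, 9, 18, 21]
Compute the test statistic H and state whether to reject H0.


Step 1: Combine all N = 16 observations and assign midranks.
sorted (value, group, rank): (6,G1,1.5), (6,G2,1.5), (8,G2,3.5), (8,G4,3.5), (9,G1,6), (9,G2,6), (9,G4,6), (18,G2,9), (18,G3,9), (18,G4,9), (19,G3,11), (21,G2,12.5), (21,G4,12.5), (22,G1,14), (27,G3,15), (28,G3,16)
Step 2: Sum ranks within each group.
R_1 = 21.5 (n_1 = 3)
R_2 = 32.5 (n_2 = 5)
R_3 = 51 (n_3 = 4)
R_4 = 31 (n_4 = 4)
Step 3: H = 12/(N(N+1)) * sum(R_i^2/n_i) - 3(N+1)
     = 12/(16*17) * (21.5^2/3 + 32.5^2/5 + 51^2/4 + 31^2/4) - 3*17
     = 0.044118 * 1255.83 - 51
     = 4.404412.
Step 4: Ties present; correction factor C = 1 - 66/(16^3 - 16) = 0.983824. Corrected H = 4.404412 / 0.983824 = 4.476831.
Step 5: Under H0, H ~ chi^2(3); p-value = 0.214366.
Step 6: alpha = 0.05. fail to reject H0.

H = 4.4768, df = 3, p = 0.214366, fail to reject H0.


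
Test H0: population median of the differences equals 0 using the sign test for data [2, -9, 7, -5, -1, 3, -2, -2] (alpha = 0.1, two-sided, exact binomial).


Step 1: Discard zero differences. Original n = 8; n_eff = number of nonzero differences = 8.
Nonzero differences (with sign): +2, -9, +7, -5, -1, +3, -2, -2
Step 2: Count signs: positive = 3, negative = 5.
Step 3: Under H0: P(positive) = 0.5, so the number of positives S ~ Bin(8, 0.5).
Step 4: Two-sided exact p-value = sum of Bin(8,0.5) probabilities at or below the observed probability = 0.726562.
Step 5: alpha = 0.1. fail to reject H0.

n_eff = 8, pos = 3, neg = 5, p = 0.726562, fail to reject H0.


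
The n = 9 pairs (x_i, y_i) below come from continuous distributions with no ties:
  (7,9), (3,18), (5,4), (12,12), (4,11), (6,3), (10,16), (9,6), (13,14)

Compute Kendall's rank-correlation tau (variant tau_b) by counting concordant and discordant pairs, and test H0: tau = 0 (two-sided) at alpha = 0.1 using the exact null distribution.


Step 1: Enumerate the 36 unordered pairs (i,j) with i<j and classify each by sign(x_j-x_i) * sign(y_j-y_i).
  (1,2):dx=-4,dy=+9->D; (1,3):dx=-2,dy=-5->C; (1,4):dx=+5,dy=+3->C; (1,5):dx=-3,dy=+2->D
  (1,6):dx=-1,dy=-6->C; (1,7):dx=+3,dy=+7->C; (1,8):dx=+2,dy=-3->D; (1,9):dx=+6,dy=+5->C
  (2,3):dx=+2,dy=-14->D; (2,4):dx=+9,dy=-6->D; (2,5):dx=+1,dy=-7->D; (2,6):dx=+3,dy=-15->D
  (2,7):dx=+7,dy=-2->D; (2,8):dx=+6,dy=-12->D; (2,9):dx=+10,dy=-4->D; (3,4):dx=+7,dy=+8->C
  (3,5):dx=-1,dy=+7->D; (3,6):dx=+1,dy=-1->D; (3,7):dx=+5,dy=+12->C; (3,8):dx=+4,dy=+2->C
  (3,9):dx=+8,dy=+10->C; (4,5):dx=-8,dy=-1->C; (4,6):dx=-6,dy=-9->C; (4,7):dx=-2,dy=+4->D
  (4,8):dx=-3,dy=-6->C; (4,9):dx=+1,dy=+2->C; (5,6):dx=+2,dy=-8->D; (5,7):dx=+6,dy=+5->C
  (5,8):dx=+5,dy=-5->D; (5,9):dx=+9,dy=+3->C; (6,7):dx=+4,dy=+13->C; (6,8):dx=+3,dy=+3->C
  (6,9):dx=+7,dy=+11->C; (7,8):dx=-1,dy=-10->C; (7,9):dx=+3,dy=-2->D; (8,9):dx=+4,dy=+8->C
Step 2: C = 20, D = 16, total pairs = 36.
Step 3: tau = (C - D)/(n(n-1)/2) = (20 - 16)/36 = 0.111111.
Step 4: Exact two-sided p-value (enumerate n! = 362880 permutations of y under H0): p = 0.761414.
Step 5: alpha = 0.1. fail to reject H0.

tau_b = 0.1111 (C=20, D=16), p = 0.761414, fail to reject H0.


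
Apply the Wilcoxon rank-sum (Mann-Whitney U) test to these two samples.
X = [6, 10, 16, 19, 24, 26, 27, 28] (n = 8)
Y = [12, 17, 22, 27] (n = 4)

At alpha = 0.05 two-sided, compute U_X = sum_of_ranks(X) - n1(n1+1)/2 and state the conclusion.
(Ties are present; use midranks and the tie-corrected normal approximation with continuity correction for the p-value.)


Step 1: Combine and sort all 12 observations; assign midranks.
sorted (value, group): (6,X), (10,X), (12,Y), (16,X), (17,Y), (19,X), (22,Y), (24,X), (26,X), (27,X), (27,Y), (28,X)
ranks: 6->1, 10->2, 12->3, 16->4, 17->5, 19->6, 22->7, 24->8, 26->9, 27->10.5, 27->10.5, 28->12
Step 2: Rank sum for X: R1 = 1 + 2 + 4 + 6 + 8 + 9 + 10.5 + 12 = 52.5.
Step 3: U_X = R1 - n1(n1+1)/2 = 52.5 - 8*9/2 = 52.5 - 36 = 16.5.
       U_Y = n1*n2 - U_X = 32 - 16.5 = 15.5.
Step 4: Ties are present, so use the tie-corrected normal approximation (with continuity correction) for the p-value.
Step 5: p-value = 1.000000; compare to alpha = 0.05. fail to reject H0.

U_X = 16.5, p = 1.000000, fail to reject H0 at alpha = 0.05.


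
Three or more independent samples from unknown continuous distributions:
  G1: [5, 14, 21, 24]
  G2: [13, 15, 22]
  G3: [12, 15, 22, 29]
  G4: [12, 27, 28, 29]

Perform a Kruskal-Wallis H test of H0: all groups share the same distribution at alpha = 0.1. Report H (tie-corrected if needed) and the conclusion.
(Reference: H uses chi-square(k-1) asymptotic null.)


Step 1: Combine all N = 15 observations and assign midranks.
sorted (value, group, rank): (5,G1,1), (12,G3,2.5), (12,G4,2.5), (13,G2,4), (14,G1,5), (15,G2,6.5), (15,G3,6.5), (21,G1,8), (22,G2,9.5), (22,G3,9.5), (24,G1,11), (27,G4,12), (28,G4,13), (29,G3,14.5), (29,G4,14.5)
Step 2: Sum ranks within each group.
R_1 = 25 (n_1 = 4)
R_2 = 20 (n_2 = 3)
R_3 = 33 (n_3 = 4)
R_4 = 42 (n_4 = 4)
Step 3: H = 12/(N(N+1)) * sum(R_i^2/n_i) - 3(N+1)
     = 12/(15*16) * (25^2/4 + 20^2/3 + 33^2/4 + 42^2/4) - 3*16
     = 0.050000 * 1002.83 - 48
     = 2.141667.
Step 4: Ties present; correction factor C = 1 - 24/(15^3 - 15) = 0.992857. Corrected H = 2.141667 / 0.992857 = 2.157074.
Step 5: Under H0, H ~ chi^2(3); p-value = 0.540453.
Step 6: alpha = 0.1. fail to reject H0.

H = 2.1571, df = 3, p = 0.540453, fail to reject H0.


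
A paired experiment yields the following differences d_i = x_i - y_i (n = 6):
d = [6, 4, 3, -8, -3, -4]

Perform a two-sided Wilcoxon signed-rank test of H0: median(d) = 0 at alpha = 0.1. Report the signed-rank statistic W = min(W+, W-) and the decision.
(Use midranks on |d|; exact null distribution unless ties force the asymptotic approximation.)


Step 1: Drop any zero differences (none here) and take |d_i|.
|d| = [6, 4, 3, 8, 3, 4]
Step 2: Midrank |d_i| (ties get averaged ranks).
ranks: |6|->5, |4|->3.5, |3|->1.5, |8|->6, |3|->1.5, |4|->3.5
Step 3: Attach original signs; sum ranks with positive sign and with negative sign.
W+ = 5 + 3.5 + 1.5 = 10
W- = 6 + 1.5 + 3.5 = 11
(Check: W+ + W- = 21 should equal n(n+1)/2 = 21.)
Step 4: Test statistic W = min(W+, W-) = 10.
Step 5: Ties in |d|, so use the tie-corrected normal approximation.
        E[W] = n(n+1)/4 = 6*7/4 = 10.5.
        Tie groups: |d|=3 (t=2), |d|=4 (t=2); sum(t^3 - t) = 12.
        Var[W] = n(n+1)(2n+1)/24 - sum(t^3-t)/48 = 546/24 - 12/48 = 22.5.
        z = (W - E[W]) / sqrt(Var[W]) = (10 - 10.5) / 4.7434 = -0.1054.
        Two-sided p = 2*Phi(z) = 0.916051.
Step 6: alpha = 0.1. fail to reject H0.

W+ = 10, W- = 11, W = min = 10, p = 0.916051, fail to reject H0.


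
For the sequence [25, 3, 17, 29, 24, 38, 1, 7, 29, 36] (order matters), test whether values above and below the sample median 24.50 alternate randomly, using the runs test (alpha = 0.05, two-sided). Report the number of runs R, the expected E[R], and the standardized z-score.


Step 1: Compute median = 24.50; label A = above, B = below.
Labels in order: ABBABABBAA  (n_A = 5, n_B = 5)
Step 2: Count runs R = 7.
Step 3: Under H0 (random ordering), E[R] = 2*n_A*n_B/(n_A+n_B) + 1 = 2*5*5/10 + 1 = 6.0000.
        Var[R] = 2*n_A*n_B*(2*n_A*n_B - n_A - n_B) / ((n_A+n_B)^2 * (n_A+n_B-1)) = 2000/900 = 2.2222.
        SD[R] = 1.4907.
Step 4: Continuity-corrected z = (R - 0.5 - E[R]) / SD[R] = (7 - 0.5 - 6.0000) / 1.4907 = 0.3354.
Step 5: Two-sided p-value via normal approximation = 2*(1 - Phi(|z|)) = 0.737316.
Step 6: alpha = 0.05. fail to reject H0.

R = 7, z = 0.3354, p = 0.737316, fail to reject H0.


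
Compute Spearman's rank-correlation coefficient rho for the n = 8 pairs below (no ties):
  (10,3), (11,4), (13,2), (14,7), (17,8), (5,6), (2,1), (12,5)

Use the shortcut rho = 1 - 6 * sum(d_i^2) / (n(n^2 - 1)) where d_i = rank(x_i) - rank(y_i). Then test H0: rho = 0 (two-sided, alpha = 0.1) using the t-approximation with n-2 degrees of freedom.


Step 1: Rank x and y separately (midranks; no ties here).
rank(x): 10->3, 11->4, 13->6, 14->7, 17->8, 5->2, 2->1, 12->5
rank(y): 3->3, 4->4, 2->2, 7->7, 8->8, 6->6, 1->1, 5->5
Step 2: d_i = R_x(i) - R_y(i); compute d_i^2.
  (3-3)^2=0, (4-4)^2=0, (6-2)^2=16, (7-7)^2=0, (8-8)^2=0, (2-6)^2=16, (1-1)^2=0, (5-5)^2=0
sum(d^2) = 32.
Step 3: rho = 1 - 6*32 / (8*(8^2 - 1)) = 1 - 192/504 = 0.619048.
Step 4: Under H0, t = rho * sqrt((n-2)/(1-rho^2)) = 1.9308 ~ t(6).
Step 5: Two-sided p-value from the t-distribution with 6 df = 0.101733.
Step 6: alpha = 0.1. fail to reject H0.

rho = 0.6190, p = 0.101733, fail to reject H0 at alpha = 0.1.


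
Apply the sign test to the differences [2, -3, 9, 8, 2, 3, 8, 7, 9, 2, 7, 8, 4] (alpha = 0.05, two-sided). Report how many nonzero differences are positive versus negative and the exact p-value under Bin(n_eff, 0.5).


Step 1: Discard zero differences. Original n = 13; n_eff = number of nonzero differences = 13.
Nonzero differences (with sign): +2, -3, +9, +8, +2, +3, +8, +7, +9, +2, +7, +8, +4
Step 2: Count signs: positive = 12, negative = 1.
Step 3: Under H0: P(positive) = 0.5, so the number of positives S ~ Bin(13, 0.5).
Step 4: Two-sided exact p-value = sum of Bin(13,0.5) probabilities at or below the observed probability = 0.003418.
Step 5: alpha = 0.05. reject H0.

n_eff = 13, pos = 12, neg = 1, p = 0.003418, reject H0.


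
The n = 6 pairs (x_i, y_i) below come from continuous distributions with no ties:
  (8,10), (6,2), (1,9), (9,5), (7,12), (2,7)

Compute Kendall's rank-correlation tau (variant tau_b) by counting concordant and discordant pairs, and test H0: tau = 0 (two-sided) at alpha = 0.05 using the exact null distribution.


Step 1: Enumerate the 15 unordered pairs (i,j) with i<j and classify each by sign(x_j-x_i) * sign(y_j-y_i).
  (1,2):dx=-2,dy=-8->C; (1,3):dx=-7,dy=-1->C; (1,4):dx=+1,dy=-5->D; (1,5):dx=-1,dy=+2->D
  (1,6):dx=-6,dy=-3->C; (2,3):dx=-5,dy=+7->D; (2,4):dx=+3,dy=+3->C; (2,5):dx=+1,dy=+10->C
  (2,6):dx=-4,dy=+5->D; (3,4):dx=+8,dy=-4->D; (3,5):dx=+6,dy=+3->C; (3,6):dx=+1,dy=-2->D
  (4,5):dx=-2,dy=+7->D; (4,6):dx=-7,dy=+2->D; (5,6):dx=-5,dy=-5->C
Step 2: C = 7, D = 8, total pairs = 15.
Step 3: tau = (C - D)/(n(n-1)/2) = (7 - 8)/15 = -0.066667.
Step 4: Exact two-sided p-value (enumerate n! = 720 permutations of y under H0): p = 1.000000.
Step 5: alpha = 0.05. fail to reject H0.

tau_b = -0.0667 (C=7, D=8), p = 1.000000, fail to reject H0.


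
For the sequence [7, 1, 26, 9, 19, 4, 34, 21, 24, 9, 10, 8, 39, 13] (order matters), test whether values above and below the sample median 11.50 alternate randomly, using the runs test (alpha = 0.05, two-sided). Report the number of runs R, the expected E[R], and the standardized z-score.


Step 1: Compute median = 11.50; label A = above, B = below.
Labels in order: BBABABAAABBBAA  (n_A = 7, n_B = 7)
Step 2: Count runs R = 8.
Step 3: Under H0 (random ordering), E[R] = 2*n_A*n_B/(n_A+n_B) + 1 = 2*7*7/14 + 1 = 8.0000.
        Var[R] = 2*n_A*n_B*(2*n_A*n_B - n_A - n_B) / ((n_A+n_B)^2 * (n_A+n_B-1)) = 8232/2548 = 3.2308.
        SD[R] = 1.7974.
Step 4: R = E[R], so z = 0 with no continuity correction.
Step 5: Two-sided p-value via normal approximation = 2*(1 - Phi(|z|)) = 1.000000.
Step 6: alpha = 0.05. fail to reject H0.

R = 8, z = 0.0000, p = 1.000000, fail to reject H0.


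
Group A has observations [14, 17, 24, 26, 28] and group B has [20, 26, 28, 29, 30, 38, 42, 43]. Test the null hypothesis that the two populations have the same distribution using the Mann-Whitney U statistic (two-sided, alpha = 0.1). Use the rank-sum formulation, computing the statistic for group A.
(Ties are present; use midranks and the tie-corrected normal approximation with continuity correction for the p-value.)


Step 1: Combine and sort all 13 observations; assign midranks.
sorted (value, group): (14,X), (17,X), (20,Y), (24,X), (26,X), (26,Y), (28,X), (28,Y), (29,Y), (30,Y), (38,Y), (42,Y), (43,Y)
ranks: 14->1, 17->2, 20->3, 24->4, 26->5.5, 26->5.5, 28->7.5, 28->7.5, 29->9, 30->10, 38->11, 42->12, 43->13
Step 2: Rank sum for X: R1 = 1 + 2 + 4 + 5.5 + 7.5 = 20.
Step 3: U_X = R1 - n1(n1+1)/2 = 20 - 5*6/2 = 20 - 15 = 5.
       U_Y = n1*n2 - U_X = 40 - 5 = 35.
Step 4: Ties are present, so use the tie-corrected normal approximation (with continuity correction) for the p-value.
Step 5: p-value = 0.033301; compare to alpha = 0.1. reject H0.

U_X = 5, p = 0.033301, reject H0 at alpha = 0.1.


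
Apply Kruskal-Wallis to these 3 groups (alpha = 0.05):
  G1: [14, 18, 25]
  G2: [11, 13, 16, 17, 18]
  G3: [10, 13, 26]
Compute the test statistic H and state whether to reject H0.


Step 1: Combine all N = 11 observations and assign midranks.
sorted (value, group, rank): (10,G3,1), (11,G2,2), (13,G2,3.5), (13,G3,3.5), (14,G1,5), (16,G2,6), (17,G2,7), (18,G1,8.5), (18,G2,8.5), (25,G1,10), (26,G3,11)
Step 2: Sum ranks within each group.
R_1 = 23.5 (n_1 = 3)
R_2 = 27 (n_2 = 5)
R_3 = 15.5 (n_3 = 3)
Step 3: H = 12/(N(N+1)) * sum(R_i^2/n_i) - 3(N+1)
     = 12/(11*12) * (23.5^2/3 + 27^2/5 + 15.5^2/3) - 3*12
     = 0.090909 * 409.967 - 36
     = 1.269697.
Step 4: Ties present; correction factor C = 1 - 12/(11^3 - 11) = 0.990909. Corrected H = 1.269697 / 0.990909 = 1.281346.
Step 5: Under H0, H ~ chi^2(2); p-value = 0.526938.
Step 6: alpha = 0.05. fail to reject H0.

H = 1.2813, df = 2, p = 0.526938, fail to reject H0.


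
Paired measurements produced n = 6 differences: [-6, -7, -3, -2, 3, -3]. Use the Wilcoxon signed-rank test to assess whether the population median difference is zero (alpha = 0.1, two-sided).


Step 1: Drop any zero differences (none here) and take |d_i|.
|d| = [6, 7, 3, 2, 3, 3]
Step 2: Midrank |d_i| (ties get averaged ranks).
ranks: |6|->5, |7|->6, |3|->3, |2|->1, |3|->3, |3|->3
Step 3: Attach original signs; sum ranks with positive sign and with negative sign.
W+ = 3 = 3
W- = 5 + 6 + 3 + 1 + 3 = 18
(Check: W+ + W- = 21 should equal n(n+1)/2 = 21.)
Step 4: Test statistic W = min(W+, W-) = 3.
Step 5: Ties in |d|, so use the tie-corrected normal approximation.
        E[W] = n(n+1)/4 = 6*7/4 = 10.5.
        Tie groups: |d|=3 (t=3); sum(t^3 - t) = 24.
        Var[W] = n(n+1)(2n+1)/24 - sum(t^3-t)/48 = 546/24 - 24/48 = 22.25.
        z = (W - E[W]) / sqrt(Var[W]) = (3 - 10.5) / 4.7170 = -1.5900.
        Two-sided p = 2*Phi(z) = 0.111836.
Step 6: alpha = 0.1. fail to reject H0.

W+ = 3, W- = 18, W = min = 3, p = 0.111836, fail to reject H0.


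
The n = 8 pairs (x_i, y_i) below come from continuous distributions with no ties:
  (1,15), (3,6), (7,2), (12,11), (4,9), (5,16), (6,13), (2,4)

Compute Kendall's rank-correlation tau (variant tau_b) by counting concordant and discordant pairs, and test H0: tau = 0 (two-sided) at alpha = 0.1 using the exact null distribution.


Step 1: Enumerate the 28 unordered pairs (i,j) with i<j and classify each by sign(x_j-x_i) * sign(y_j-y_i).
  (1,2):dx=+2,dy=-9->D; (1,3):dx=+6,dy=-13->D; (1,4):dx=+11,dy=-4->D; (1,5):dx=+3,dy=-6->D
  (1,6):dx=+4,dy=+1->C; (1,7):dx=+5,dy=-2->D; (1,8):dx=+1,dy=-11->D; (2,3):dx=+4,dy=-4->D
  (2,4):dx=+9,dy=+5->C; (2,5):dx=+1,dy=+3->C; (2,6):dx=+2,dy=+10->C; (2,7):dx=+3,dy=+7->C
  (2,8):dx=-1,dy=-2->C; (3,4):dx=+5,dy=+9->C; (3,5):dx=-3,dy=+7->D; (3,6):dx=-2,dy=+14->D
  (3,7):dx=-1,dy=+11->D; (3,8):dx=-5,dy=+2->D; (4,5):dx=-8,dy=-2->C; (4,6):dx=-7,dy=+5->D
  (4,7):dx=-6,dy=+2->D; (4,8):dx=-10,dy=-7->C; (5,6):dx=+1,dy=+7->C; (5,7):dx=+2,dy=+4->C
  (5,8):dx=-2,dy=-5->C; (6,7):dx=+1,dy=-3->D; (6,8):dx=-3,dy=-12->C; (7,8):dx=-4,dy=-9->C
Step 2: C = 14, D = 14, total pairs = 28.
Step 3: tau = (C - D)/(n(n-1)/2) = (14 - 14)/28 = 0.000000.
Step 4: Exact two-sided p-value (enumerate n! = 40320 permutations of y under H0): p = 1.000000.
Step 5: alpha = 0.1. fail to reject H0.

tau_b = 0.0000 (C=14, D=14), p = 1.000000, fail to reject H0.


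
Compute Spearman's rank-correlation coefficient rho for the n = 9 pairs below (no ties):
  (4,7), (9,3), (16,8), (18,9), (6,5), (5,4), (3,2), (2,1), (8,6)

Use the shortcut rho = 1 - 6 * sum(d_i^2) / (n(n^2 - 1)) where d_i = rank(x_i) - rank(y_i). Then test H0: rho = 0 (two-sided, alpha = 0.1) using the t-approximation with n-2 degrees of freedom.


Step 1: Rank x and y separately (midranks; no ties here).
rank(x): 4->3, 9->7, 16->8, 18->9, 6->5, 5->4, 3->2, 2->1, 8->6
rank(y): 7->7, 3->3, 8->8, 9->9, 5->5, 4->4, 2->2, 1->1, 6->6
Step 2: d_i = R_x(i) - R_y(i); compute d_i^2.
  (3-7)^2=16, (7-3)^2=16, (8-8)^2=0, (9-9)^2=0, (5-5)^2=0, (4-4)^2=0, (2-2)^2=0, (1-1)^2=0, (6-6)^2=0
sum(d^2) = 32.
Step 3: rho = 1 - 6*32 / (9*(9^2 - 1)) = 1 - 192/720 = 0.733333.
Step 4: Under H0, t = rho * sqrt((n-2)/(1-rho^2)) = 2.8538 ~ t(7).
Step 5: Two-sided p-value from the t-distribution with 7 df = 0.024554.
Step 6: alpha = 0.1. reject H0.

rho = 0.7333, p = 0.024554, reject H0 at alpha = 0.1.


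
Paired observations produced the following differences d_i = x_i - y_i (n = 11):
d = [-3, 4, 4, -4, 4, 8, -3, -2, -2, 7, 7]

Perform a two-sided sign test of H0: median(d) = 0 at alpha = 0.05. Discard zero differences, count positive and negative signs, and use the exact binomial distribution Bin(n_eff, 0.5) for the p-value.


Step 1: Discard zero differences. Original n = 11; n_eff = number of nonzero differences = 11.
Nonzero differences (with sign): -3, +4, +4, -4, +4, +8, -3, -2, -2, +7, +7
Step 2: Count signs: positive = 6, negative = 5.
Step 3: Under H0: P(positive) = 0.5, so the number of positives S ~ Bin(11, 0.5).
Step 4: Two-sided exact p-value = sum of Bin(11,0.5) probabilities at or below the observed probability = 1.000000.
Step 5: alpha = 0.05. fail to reject H0.

n_eff = 11, pos = 6, neg = 5, p = 1.000000, fail to reject H0.


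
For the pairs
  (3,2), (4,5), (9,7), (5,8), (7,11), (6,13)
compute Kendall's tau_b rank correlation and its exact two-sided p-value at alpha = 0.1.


Step 1: Enumerate the 15 unordered pairs (i,j) with i<j and classify each by sign(x_j-x_i) * sign(y_j-y_i).
  (1,2):dx=+1,dy=+3->C; (1,3):dx=+6,dy=+5->C; (1,4):dx=+2,dy=+6->C; (1,5):dx=+4,dy=+9->C
  (1,6):dx=+3,dy=+11->C; (2,3):dx=+5,dy=+2->C; (2,4):dx=+1,dy=+3->C; (2,5):dx=+3,dy=+6->C
  (2,6):dx=+2,dy=+8->C; (3,4):dx=-4,dy=+1->D; (3,5):dx=-2,dy=+4->D; (3,6):dx=-3,dy=+6->D
  (4,5):dx=+2,dy=+3->C; (4,6):dx=+1,dy=+5->C; (5,6):dx=-1,dy=+2->D
Step 2: C = 11, D = 4, total pairs = 15.
Step 3: tau = (C - D)/(n(n-1)/2) = (11 - 4)/15 = 0.466667.
Step 4: Exact two-sided p-value (enumerate n! = 720 permutations of y under H0): p = 0.272222.
Step 5: alpha = 0.1. fail to reject H0.

tau_b = 0.4667 (C=11, D=4), p = 0.272222, fail to reject H0.


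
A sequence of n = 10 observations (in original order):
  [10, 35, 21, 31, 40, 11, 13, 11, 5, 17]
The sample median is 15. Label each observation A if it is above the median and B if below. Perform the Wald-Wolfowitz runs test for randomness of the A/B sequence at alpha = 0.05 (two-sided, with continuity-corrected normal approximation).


Step 1: Compute median = 15; label A = above, B = below.
Labels in order: BAAAABBBBA  (n_A = 5, n_B = 5)
Step 2: Count runs R = 4.
Step 3: Under H0 (random ordering), E[R] = 2*n_A*n_B/(n_A+n_B) + 1 = 2*5*5/10 + 1 = 6.0000.
        Var[R] = 2*n_A*n_B*(2*n_A*n_B - n_A - n_B) / ((n_A+n_B)^2 * (n_A+n_B-1)) = 2000/900 = 2.2222.
        SD[R] = 1.4907.
Step 4: Continuity-corrected z = (R + 0.5 - E[R]) / SD[R] = (4 + 0.5 - 6.0000) / 1.4907 = -1.0062.
Step 5: Two-sided p-value via normal approximation = 2*(1 - Phi(|z|)) = 0.314305.
Step 6: alpha = 0.05. fail to reject H0.

R = 4, z = -1.0062, p = 0.314305, fail to reject H0.


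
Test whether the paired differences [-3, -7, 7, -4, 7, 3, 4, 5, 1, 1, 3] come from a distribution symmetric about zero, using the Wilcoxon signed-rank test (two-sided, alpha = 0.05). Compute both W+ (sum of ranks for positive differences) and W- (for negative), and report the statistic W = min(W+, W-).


Step 1: Drop any zero differences (none here) and take |d_i|.
|d| = [3, 7, 7, 4, 7, 3, 4, 5, 1, 1, 3]
Step 2: Midrank |d_i| (ties get averaged ranks).
ranks: |3|->4, |7|->10, |7|->10, |4|->6.5, |7|->10, |3|->4, |4|->6.5, |5|->8, |1|->1.5, |1|->1.5, |3|->4
Step 3: Attach original signs; sum ranks with positive sign and with negative sign.
W+ = 10 + 10 + 4 + 6.5 + 8 + 1.5 + 1.5 + 4 = 45.5
W- = 4 + 10 + 6.5 = 20.5
(Check: W+ + W- = 66 should equal n(n+1)/2 = 66.)
Step 4: Test statistic W = min(W+, W-) = 20.5.
Step 5: Ties in |d|, so use the tie-corrected normal approximation.
        E[W] = n(n+1)/4 = 11*12/4 = 33.
        Tie groups: |d|=1 (t=2), |d|=3 (t=3), |d|=4 (t=2), |d|=7 (t=3); sum(t^3 - t) = 60.
        Var[W] = n(n+1)(2n+1)/24 - sum(t^3-t)/48 = 3036/24 - 60/48 = 125.25.
        z = (W - E[W]) / sqrt(Var[W]) = (20.5 - 33) / 11.1915 = -1.1169.
        Two-sided p = 2*Phi(z) = 0.264030.
Step 6: alpha = 0.05. fail to reject H0.

W+ = 45.5, W- = 20.5, W = min = 20.5, p = 0.264030, fail to reject H0.


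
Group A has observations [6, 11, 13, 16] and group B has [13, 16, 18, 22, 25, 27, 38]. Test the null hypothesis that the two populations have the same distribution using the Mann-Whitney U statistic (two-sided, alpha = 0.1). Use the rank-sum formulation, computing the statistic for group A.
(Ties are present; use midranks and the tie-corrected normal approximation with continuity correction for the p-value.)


Step 1: Combine and sort all 11 observations; assign midranks.
sorted (value, group): (6,X), (11,X), (13,X), (13,Y), (16,X), (16,Y), (18,Y), (22,Y), (25,Y), (27,Y), (38,Y)
ranks: 6->1, 11->2, 13->3.5, 13->3.5, 16->5.5, 16->5.5, 18->7, 22->8, 25->9, 27->10, 38->11
Step 2: Rank sum for X: R1 = 1 + 2 + 3.5 + 5.5 = 12.
Step 3: U_X = R1 - n1(n1+1)/2 = 12 - 4*5/2 = 12 - 10 = 2.
       U_Y = n1*n2 - U_X = 28 - 2 = 26.
Step 4: Ties are present, so use the tie-corrected normal approximation (with continuity correction) for the p-value.
Step 5: p-value = 0.029018; compare to alpha = 0.1. reject H0.

U_X = 2, p = 0.029018, reject H0 at alpha = 0.1.
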